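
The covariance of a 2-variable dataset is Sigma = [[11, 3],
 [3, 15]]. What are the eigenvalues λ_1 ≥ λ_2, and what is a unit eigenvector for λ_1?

Step 1 — characteristic polynomial of 2×2 Sigma:
  det(Sigma - λI) = λ² - trace · λ + det = 0.
  trace = 11 + 15 = 26, det = 11·15 - (3)² = 156.
Step 2 — discriminant:
  Δ = trace² - 4·det = 676 - 624 = 52.
Step 3 — eigenvalues:
  λ = (trace ± √Δ)/2 = (26 ± 7.2111)/2,
  λ_1 = 16.6056,  λ_2 = 9.3944.

Step 4 — unit eigenvector for λ_1: solve (Sigma - λ_1 I)v = 0. First row:
  (11 - 16.6056)·v_x + (3)·v_y = 0, i.e. (-5.6056)·v_x + (3)·v_y = 0,
  so v ∝ (b, λ_1 - a) = (3, 5.6056) = u.
  ||u|| = √((3)² + (5.6056)²) = √(40.4222) ≈ 6.3578,
  v_1 = u/||u|| ≈ (0.4719, 0.8817) (||v_1|| = 1).

λ_1 = 16.6056,  λ_2 = 9.3944;  v_1 ≈ (0.4719, 0.8817)


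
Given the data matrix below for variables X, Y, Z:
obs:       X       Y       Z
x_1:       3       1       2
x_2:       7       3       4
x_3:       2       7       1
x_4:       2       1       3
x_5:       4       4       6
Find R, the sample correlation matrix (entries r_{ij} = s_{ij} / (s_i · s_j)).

Step 1 — column means:
  mean(X) = (3 + 7 + 2 + 2 + 4) / 5 = 18/5 = 3.6
  mean(Y) = (1 + 3 + 7 + 1 + 4) / 5 = 16/5 = 3.2
  mean(Z) = (2 + 4 + 1 + 3 + 6) / 5 = 16/5 = 3.2

Step 2 — sample variances and covariances s[i,j] = (1/(n-1)) · Σ_k (x_{k,i} - mean_i) · (x_{k,j} - mean_j), with n-1 = 4:
  s[X,X] = ((-0.6)·(-0.6) + (3.4)·(3.4) + (-1.6)·(-1.6) + (-1.6)·(-1.6) + (0.4)·(0.4)) / 4 = 17.2/4 = 4.3
  s[X,Y] = ((-0.6)·(-2.2) + (3.4)·(-0.2) + (-1.6)·(3.8) + (-1.6)·(-2.2) + (0.4)·(0.8)) / 4 = -1.6/4 = -0.4
  s[X,Z] = ((-0.6)·(-1.2) + (3.4)·(0.8) + (-1.6)·(-2.2) + (-1.6)·(-0.2) + (0.4)·(2.8)) / 4 = 8.4/4 = 2.1
  s[Y,Y] = ((-2.2)·(-2.2) + (-0.2)·(-0.2) + (3.8)·(3.8) + (-2.2)·(-2.2) + (0.8)·(0.8)) / 4 = 24.8/4 = 6.2
  s[Y,Z] = ((-2.2)·(-1.2) + (-0.2)·(0.8) + (3.8)·(-2.2) + (-2.2)·(-0.2) + (0.8)·(2.8)) / 4 = -3.2/4 = -0.8
  s[Z,Z] = ((-1.2)·(-1.2) + (0.8)·(0.8) + (-2.2)·(-2.2) + (-0.2)·(-0.2) + (2.8)·(2.8)) / 4 = 14.8/4 = 3.7
  Sample standard deviations s_i = √(s[i,i]):
  s(X) = √(4.3) = 2.0736
  s(Y) = √(6.2) = 2.49
  s(Z) = √(3.7) = 1.9235

Step 3 — r_{ij} = s_{ij} / (s_i · s_j):
  r[X,X] = 1 (diagonal).
  r[X,Y] = -0.4 / (2.0736 · 2.49) = -0.4 / 5.1633 = -0.0775
  r[X,Z] = 2.1 / (2.0736 · 1.9235) = 2.1 / 3.9887 = 0.5265
  r[Y,Y] = 1 (diagonal).
  r[Y,Z] = -0.8 / (2.49 · 1.9235) = -0.8 / 4.7896 = -0.167
  r[Z,Z] = 1 (diagonal).

R is symmetric with unit diagonal. Assembling:

R = [[1, -0.0775, 0.5265],
 [-0.0775, 1, -0.167],
 [0.5265, -0.167, 1]]


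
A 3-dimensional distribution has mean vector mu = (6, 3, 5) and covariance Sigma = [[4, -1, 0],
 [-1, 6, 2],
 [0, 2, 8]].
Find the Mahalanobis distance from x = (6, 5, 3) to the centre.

Step 1 — centre the observation: (x - mu) = (0, 2, -2).

Step 2 — invert Sigma (cofactor / det for 3×3, or solve directly):
  Sigma^{-1} = [[0.2619, 0.0476, -0.0119],
 [0.0476, 0.1905, -0.0476],
 [-0.0119, -0.0476, 0.1369]].

Step 3 — form the quadratic (x - mu)^T · Sigma^{-1} · (x - mu):
  Sigma^{-1} · (x - mu) = (0.119, 0.4762, -0.369).
  (x - mu)^T · [Sigma^{-1} · (x - mu)] = (0)·(0.119) + (2)·(0.4762) + (-2)·(-0.369) = 1.6905.

Step 4 — take square root: d = √(1.6905) ≈ 1.3002.

d(x, mu) = √(1.6905) ≈ 1.3002


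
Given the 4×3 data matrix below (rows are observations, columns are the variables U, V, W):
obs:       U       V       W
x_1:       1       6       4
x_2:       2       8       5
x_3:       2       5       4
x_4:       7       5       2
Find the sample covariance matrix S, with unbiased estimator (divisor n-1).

Step 1 — column means:
  mean(U) = (1 + 2 + 2 + 7) / 4 = 12/4 = 3
  mean(V) = (6 + 8 + 5 + 5) / 4 = 24/4 = 6
  mean(W) = (4 + 5 + 4 + 2) / 4 = 15/4 = 3.75

Step 2 — sample covariance S[i,j] = (1/(n-1)) · Σ_k (x_{k,i} - mean_i) · (x_{k,j} - mean_j), with n-1 = 3.
  S[U,U] = ((-2)·(-2) + (-1)·(-1) + (-1)·(-1) + (4)·(4)) / 3 = 22/3 = 7.3333
  S[U,V] = ((-2)·(0) + (-1)·(2) + (-1)·(-1) + (4)·(-1)) / 3 = -5/3 = -1.6667
  S[U,W] = ((-2)·(0.25) + (-1)·(1.25) + (-1)·(0.25) + (4)·(-1.75)) / 3 = -9/3 = -3
  S[V,V] = ((0)·(0) + (2)·(2) + (-1)·(-1) + (-1)·(-1)) / 3 = 6/3 = 2
  S[V,W] = ((0)·(0.25) + (2)·(1.25) + (-1)·(0.25) + (-1)·(-1.75)) / 3 = 4/3 = 1.3333
  S[W,W] = ((0.25)·(0.25) + (1.25)·(1.25) + (0.25)·(0.25) + (-1.75)·(-1.75)) / 3 = 4.75/3 = 1.5833

S is symmetric (S[j,i] = S[i,j]). Assembling:

S = [[7.3333, -1.6667, -3],
 [-1.6667, 2, 1.3333],
 [-3, 1.3333, 1.5833]]


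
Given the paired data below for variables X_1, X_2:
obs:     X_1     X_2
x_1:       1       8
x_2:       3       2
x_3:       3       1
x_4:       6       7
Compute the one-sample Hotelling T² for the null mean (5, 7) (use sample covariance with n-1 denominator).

Step 1 — sample mean vector:
  mean(X_1) = (1 + 3 + 3 + 6) / 4 = 13/4 = 3.25
  mean(X_2) = (8 + 2 + 1 + 7) / 4 = 18/4 = 4.5
  x̄ = (3.25, 4.5),  deviation x̄ - mu_0 = (3.25, 4.5) - (5, 7) = (-1.75, -2.5).

Step 2 — sample covariance matrix, S[i,j] = (1/(n-1)) · Σ_k (x_{k,i} - mean_i) · (x_{k,j} - mean_j), divisor n-1 = 3:
  S[X_1,X_1] = ((-2.25)·(-2.25) + (-0.25)·(-0.25) + (-0.25)·(-0.25) + (2.75)·(2.75)) / 3 = 12.75/3 = 4.25
  S[X_1,X_2] = ((-2.25)·(3.5) + (-0.25)·(-2.5) + (-0.25)·(-3.5) + (2.75)·(2.5)) / 3 = 0.5/3 = 0.1667
  S[X_2,X_2] = ((3.5)·(3.5) + (-2.5)·(-2.5) + (-3.5)·(-3.5) + (2.5)·(2.5)) / 3 = 37/3 = 12.3333
  S = [[4.25, 0.1667],
 [0.1667, 12.3333]].

Step 3 — invert S. det(S) = 4.25·12.3333 - (0.1667)² = 52.3889.
  S^{-1} = (1/det) · [[d, -b], [-b, a]] = [[0.2354, -0.0032],
 [-0.0032, 0.0811]].

Step 4 — quadratic form (x̄ - mu_0)^T · S^{-1} · (x̄ - mu_0):
  S^{-1} · (x̄ - mu_0) = (-0.404, -0.1972),
  (x̄ - mu_0)^T · [...] = (-1.75)·(-0.404) + (-2.5)·(-0.1972) = 1.2002.

Step 5 — scale by n: T² = 4 · 1.2002 = 4.8006.

T² ≈ 4.8006


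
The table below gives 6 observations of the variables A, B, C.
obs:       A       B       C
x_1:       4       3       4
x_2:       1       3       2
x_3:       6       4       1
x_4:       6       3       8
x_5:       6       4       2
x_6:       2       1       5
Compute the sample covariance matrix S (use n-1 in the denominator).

Step 1 — column means:
  mean(A) = (4 + 1 + 6 + 6 + 6 + 2) / 6 = 25/6 = 4.1667
  mean(B) = (3 + 3 + 4 + 3 + 4 + 1) / 6 = 18/6 = 3
  mean(C) = (4 + 2 + 1 + 8 + 2 + 5) / 6 = 22/6 = 3.6667

Step 2 — sample covariance S[i,j] = (1/(n-1)) · Σ_k (x_{k,i} - mean_i) · (x_{k,j} - mean_j), with n-1 = 5.
  S[A,A] = ((-0.1667)·(-0.1667) + (-3.1667)·(-3.1667) + (1.8333)·(1.8333) + (1.8333)·(1.8333) + (1.8333)·(1.8333) + (-2.1667)·(-2.1667)) / 5 = 24.8333/5 = 4.9667
  S[A,B] = ((-0.1667)·(0) + (-3.1667)·(0) + (1.8333)·(1) + (1.8333)·(0) + (1.8333)·(1) + (-2.1667)·(-2)) / 5 = 8/5 = 1.6
  S[A,C] = ((-0.1667)·(0.3333) + (-3.1667)·(-1.6667) + (1.8333)·(-2.6667) + (1.8333)·(4.3333) + (1.8333)·(-1.6667) + (-2.1667)·(1.3333)) / 5 = 2.3333/5 = 0.4667
  S[B,B] = ((0)·(0) + (0)·(0) + (1)·(1) + (0)·(0) + (1)·(1) + (-2)·(-2)) / 5 = 6/5 = 1.2
  S[B,C] = ((0)·(0.3333) + (0)·(-1.6667) + (1)·(-2.6667) + (0)·(4.3333) + (1)·(-1.6667) + (-2)·(1.3333)) / 5 = -7/5 = -1.4
  S[C,C] = ((0.3333)·(0.3333) + (-1.6667)·(-1.6667) + (-2.6667)·(-2.6667) + (4.3333)·(4.3333) + (-1.6667)·(-1.6667) + (1.3333)·(1.3333)) / 5 = 33.3333/5 = 6.6667

S is symmetric (S[j,i] = S[i,j]). Assembling:

S = [[4.9667, 1.6, 0.4667],
 [1.6, 1.2, -1.4],
 [0.4667, -1.4, 6.6667]]


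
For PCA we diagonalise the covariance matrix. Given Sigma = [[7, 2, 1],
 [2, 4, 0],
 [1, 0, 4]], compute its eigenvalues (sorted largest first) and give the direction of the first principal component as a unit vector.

Step 1 — characteristic polynomial p(λ) = det(λI - Sigma) = λ³ - tr·λ² + c_1·λ - det, where tr = trace, c_1 = sum of the principal 2×2 minors, det = det(Sigma):
  tr = 7 + 4 + 4 = 15,
  c_1 = (7·4 - (2)²) + (7·4 - (1)²) + (4·4 - (0)²) = 24 + 27 + 16 = 67,
  det = 7·(4·4 - (0)²) - (2)·((2)·4 - (0)·(1)) + (1)·((2)·(0) - 4·(1)) = 7·(16) - (2)·(8) + (1)·(-4) = 92.
  So p(λ) = λ³ - 15λ² + 67λ - 92.
Step 2 — look for an integer root (rational root theorem: any rational root is an integer divisor of 92). Testing λ = 4:
  p(4) = 64 - 240 + 268 - 92 = 0  ✓
  Dividing out (λ - 4): p(λ) = (λ - 4)(λ² - 11λ + 23).
Step 3 — remaining eigenvalues from the quadratic λ² - 11λ + 23 = 0:
  Δ = 11² - 4·23 = 121 - 92 = 29,  λ = (11 ± √29)/2 = (11 ± 5.3852)/2 ≈ 8.1926 or 2.8074.
  Sorted: λ_1 = 8.1926,  λ_2 = 4,  λ_3 = 2.8074  (check: sum = 15 = tr ✓).

Step 4 — unit eigenvector for λ_1 ≈ 8.1926: v spans the null space of (Sigma - λ_1 I), whose rows are
  r_1 = (-1.1926, 2, 1),  r_2 = (2, -4.1926, 0),  r_3 = (1, 0, -4.1926).
  v is orthogonal to every row, so take v ∝ r_1 × r_2 = ((2)·(0) - (1)·(-4.1926), (1)·(2) - (-1.1926)·(0), (-1.1926)·(-4.1926) - (2)·(2)) ≈ (4.1926, 2, 1).
  Let u = (4.1926, 2, 1).
  ||u|| = √((4.1926)² + (2)² + (1)²) = √(22.5777) ≈ 4.7516,  v_1 = u/||u|| ≈ (0.8824, 0.4209, 0.2105) (||v_1|| = 1).

λ_1 = 8.1926,  λ_2 = 4,  λ_3 = 2.8074;  v_1 ≈ (0.8824, 0.4209, 0.2105)


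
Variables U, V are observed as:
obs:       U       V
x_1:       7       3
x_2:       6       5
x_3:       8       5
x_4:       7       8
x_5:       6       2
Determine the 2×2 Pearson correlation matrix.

Step 1 — column means:
  mean(U) = (7 + 6 + 8 + 7 + 6) / 5 = 34/5 = 6.8
  mean(V) = (3 + 5 + 5 + 8 + 2) / 5 = 23/5 = 4.6

Step 2 — sample variances and covariances s[i,j] = (1/(n-1)) · Σ_k (x_{k,i} - mean_i) · (x_{k,j} - mean_j), with n-1 = 4:
  s[U,U] = ((0.2)·(0.2) + (-0.8)·(-0.8) + (1.2)·(1.2) + (0.2)·(0.2) + (-0.8)·(-0.8)) / 4 = 2.8/4 = 0.7
  s[U,V] = ((0.2)·(-1.6) + (-0.8)·(0.4) + (1.2)·(0.4) + (0.2)·(3.4) + (-0.8)·(-2.6)) / 4 = 2.6/4 = 0.65
  s[V,V] = ((-1.6)·(-1.6) + (0.4)·(0.4) + (0.4)·(0.4) + (3.4)·(3.4) + (-2.6)·(-2.6)) / 4 = 21.2/4 = 5.3
  Sample standard deviations s_i = √(s[i,i]):
  s(U) = √(0.7) = 0.8367
  s(V) = √(5.3) = 2.3022

Step 3 — r_{ij} = s_{ij} / (s_i · s_j):
  r[U,U] = 1 (diagonal).
  r[U,V] = 0.65 / (0.8367 · 2.3022) = 0.65 / 1.9261 = 0.3375
  r[V,V] = 1 (diagonal).

R is symmetric with unit diagonal. Assembling:

R = [[1, 0.3375],
 [0.3375, 1]]


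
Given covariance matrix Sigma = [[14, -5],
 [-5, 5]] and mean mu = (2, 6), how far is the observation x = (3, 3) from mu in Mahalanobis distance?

Step 1 — centre the observation: (x - mu) = (1, -3).

Step 2 — invert Sigma. det(Sigma) = 14·5 - (-5)² = 45.
  Sigma^{-1} = (1/det) · [[d, -b], [-b, a]] = [[0.1111, 0.1111],
 [0.1111, 0.3111]].

Step 3 — form the quadratic (x - mu)^T · Sigma^{-1} · (x - mu):
  Sigma^{-1} · (x - mu) = (-0.2222, -0.8222).
  (x - mu)^T · [Sigma^{-1} · (x - mu)] = (1)·(-0.2222) + (-3)·(-0.8222) = 2.2444.

Step 4 — take square root: d = √(2.2444) ≈ 1.4981.

d(x, mu) = √(2.2444) ≈ 1.4981


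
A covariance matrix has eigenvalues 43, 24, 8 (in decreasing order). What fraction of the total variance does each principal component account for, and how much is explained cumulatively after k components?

Step 1 — total variance = trace(Sigma) = Σ λ_i = 43 + 24 + 8 = 75.

Step 2 — fraction explained by component i = λ_i / Σ λ:
  PC1: 43/75 = 0.5733
  PC2: 24/75 = 0.32
  PC3: 8/75 = 0.1067

Step 3 — cumulative fraction after k components = (λ_1 + ... + λ_k) / Σ λ:
  k = 1: 43/75 = 0.5733
  k = 2: (43 + 24)/75 = 67/75 = 0.8933
  k = 3: (43 + 24 + 8)/75 = 75/75 = 1

Summary (fraction, with percent):

explained: PC1 0.5733 (57.33%), PC2 0.32 (32%), PC3 0.1067 (10.67%);  cumulative: 0.5733, 0.8933, 1


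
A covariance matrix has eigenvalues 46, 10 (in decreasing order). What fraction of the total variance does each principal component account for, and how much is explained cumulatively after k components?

Step 1 — total variance = trace(Sigma) = Σ λ_i = 46 + 10 = 56.

Step 2 — fraction explained by component i = λ_i / Σ λ:
  PC1: 46/56 = 0.8214
  PC2: 10/56 = 0.1786

Step 3 — cumulative fraction after k components = (λ_1 + ... + λ_k) / Σ λ:
  k = 1: 46/56 = 0.8214
  k = 2: (46 + 10)/56 = 56/56 = 1

Summary (fraction, with percent):

explained: PC1 0.8214 (82.14%), PC2 0.1786 (17.86%);  cumulative: 0.8214, 1


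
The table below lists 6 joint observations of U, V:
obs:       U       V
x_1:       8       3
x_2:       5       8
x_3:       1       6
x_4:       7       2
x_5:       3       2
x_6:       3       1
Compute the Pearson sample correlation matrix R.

Step 1 — column means:
  mean(U) = (8 + 5 + 1 + 7 + 3 + 3) / 6 = 27/6 = 4.5
  mean(V) = (3 + 8 + 6 + 2 + 2 + 1) / 6 = 22/6 = 3.6667

Step 2 — sample variances and covariances s[i,j] = (1/(n-1)) · Σ_k (x_{k,i} - mean_i) · (x_{k,j} - mean_j), with n-1 = 5:
  s[U,U] = ((3.5)·(3.5) + (0.5)·(0.5) + (-3.5)·(-3.5) + (2.5)·(2.5) + (-1.5)·(-1.5) + (-1.5)·(-1.5)) / 5 = 35.5/5 = 7.1
  s[U,V] = ((3.5)·(-0.6667) + (0.5)·(4.3333) + (-3.5)·(2.3333) + (2.5)·(-1.6667) + (-1.5)·(-1.6667) + (-1.5)·(-2.6667)) / 5 = -6/5 = -1.2
  s[V,V] = ((-0.6667)·(-0.6667) + (4.3333)·(4.3333) + (2.3333)·(2.3333) + (-1.6667)·(-1.6667) + (-1.6667)·(-1.6667) + (-2.6667)·(-2.6667)) / 5 = 37.3333/5 = 7.4667
  Sample standard deviations s_i = √(s[i,i]):
  s(U) = √(7.1) = 2.6646
  s(V) = √(7.4667) = 2.7325

Step 3 — r_{ij} = s_{ij} / (s_i · s_j):
  r[U,U] = 1 (diagonal).
  r[U,V] = -1.2 / (2.6646 · 2.7325) = -1.2 / 7.281 = -0.1648
  r[V,V] = 1 (diagonal).

R is symmetric with unit diagonal. Assembling:

R = [[1, -0.1648],
 [-0.1648, 1]]


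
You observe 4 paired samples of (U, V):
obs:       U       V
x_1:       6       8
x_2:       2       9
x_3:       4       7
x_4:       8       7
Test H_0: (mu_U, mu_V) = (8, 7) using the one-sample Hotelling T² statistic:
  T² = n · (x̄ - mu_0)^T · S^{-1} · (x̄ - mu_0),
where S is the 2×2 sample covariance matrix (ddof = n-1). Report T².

Step 1 — sample mean vector:
  mean(U) = (6 + 2 + 4 + 8) / 4 = 20/4 = 5
  mean(V) = (8 + 9 + 7 + 7) / 4 = 31/4 = 7.75
  x̄ = (5, 7.75),  deviation x̄ - mu_0 = (5, 7.75) - (8, 7) = (-3, 0.75).

Step 2 — sample covariance matrix, S[i,j] = (1/(n-1)) · Σ_k (x_{k,i} - mean_i) · (x_{k,j} - mean_j), divisor n-1 = 3:
  S[U,U] = ((1)·(1) + (-3)·(-3) + (-1)·(-1) + (3)·(3)) / 3 = 20/3 = 6.6667
  S[U,V] = ((1)·(0.25) + (-3)·(1.25) + (-1)·(-0.75) + (3)·(-0.75)) / 3 = -5/3 = -1.6667
  S[V,V] = ((0.25)·(0.25) + (1.25)·(1.25) + (-0.75)·(-0.75) + (-0.75)·(-0.75)) / 3 = 2.75/3 = 0.9167
  S = [[6.6667, -1.6667],
 [-1.6667, 0.9167]].

Step 3 — invert S. det(S) = 6.6667·0.9167 - (-1.6667)² = 3.3333.
  S^{-1} = (1/det) · [[d, -b], [-b, a]] = [[0.275, 0.5],
 [0.5, 2]].

Step 4 — quadratic form (x̄ - mu_0)^T · S^{-1} · (x̄ - mu_0):
  S^{-1} · (x̄ - mu_0) = (-0.45, 0),
  (x̄ - mu_0)^T · [...] = (-3)·(-0.45) + (0.75)·(0) = 1.35.

Step 5 — scale by n: T² = 4 · 1.35 = 5.4.

T² ≈ 5.4


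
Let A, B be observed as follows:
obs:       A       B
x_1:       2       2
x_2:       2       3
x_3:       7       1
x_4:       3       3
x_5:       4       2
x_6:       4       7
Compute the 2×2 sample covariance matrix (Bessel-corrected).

Step 1 — column means:
  mean(A) = (2 + 2 + 7 + 3 + 4 + 4) / 6 = 22/6 = 3.6667
  mean(B) = (2 + 3 + 1 + 3 + 2 + 7) / 6 = 18/6 = 3

Step 2 — sample covariance S[i,j] = (1/(n-1)) · Σ_k (x_{k,i} - mean_i) · (x_{k,j} - mean_j), with n-1 = 5.
  S[A,A] = ((-1.6667)·(-1.6667) + (-1.6667)·(-1.6667) + (3.3333)·(3.3333) + (-0.6667)·(-0.6667) + (0.3333)·(0.3333) + (0.3333)·(0.3333)) / 5 = 17.3333/5 = 3.4667
  S[A,B] = ((-1.6667)·(-1) + (-1.6667)·(0) + (3.3333)·(-2) + (-0.6667)·(0) + (0.3333)·(-1) + (0.3333)·(4)) / 5 = -4/5 = -0.8
  S[B,B] = ((-1)·(-1) + (0)·(0) + (-2)·(-2) + (0)·(0) + (-1)·(-1) + (4)·(4)) / 5 = 22/5 = 4.4

S is symmetric (S[j,i] = S[i,j]). Assembling:

S = [[3.4667, -0.8],
 [-0.8, 4.4]]


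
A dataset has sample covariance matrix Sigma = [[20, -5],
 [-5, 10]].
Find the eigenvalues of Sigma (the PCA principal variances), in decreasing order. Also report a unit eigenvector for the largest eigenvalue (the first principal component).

Step 1 — characteristic polynomial of 2×2 Sigma:
  det(Sigma - λI) = λ² - trace · λ + det = 0.
  trace = 20 + 10 = 30, det = 20·10 - (-5)² = 175.
Step 2 — discriminant:
  Δ = trace² - 4·det = 900 - 700 = 200.
Step 3 — eigenvalues:
  λ = (trace ± √Δ)/2 = (30 ± 14.1421)/2,
  λ_1 = 22.0711,  λ_2 = 7.9289.

Step 4 — unit eigenvector for λ_1: solve (Sigma - λ_1 I)v = 0. First row:
  (20 - 22.0711)·v_x + (-5)·v_y = 0, i.e. (-2.0711)·v_x + (-5)·v_y = 0,
  so v ∝ (b, λ_1 - a) = (-5, 2.0711); multiply by -1 so the first entry is positive: u = (5, -2.0711).
  ||u|| = √((5)² + (-2.0711)²) = √(29.2893) ≈ 5.412,
  v_1 = u/||u|| ≈ (0.9239, -0.3827) (||v_1|| = 1).

λ_1 = 22.0711,  λ_2 = 7.9289;  v_1 ≈ (0.9239, -0.3827)


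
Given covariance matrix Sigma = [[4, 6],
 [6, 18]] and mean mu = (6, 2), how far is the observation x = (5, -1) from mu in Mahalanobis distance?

Step 1 — centre the observation: (x - mu) = (-1, -3).

Step 2 — invert Sigma. det(Sigma) = 4·18 - (6)² = 36.
  Sigma^{-1} = (1/det) · [[d, -b], [-b, a]] = [[0.5, -0.1667],
 [-0.1667, 0.1111]].

Step 3 — form the quadratic (x - mu)^T · Sigma^{-1} · (x - mu):
  Sigma^{-1} · (x - mu) = (0, -0.1667).
  (x - mu)^T · [Sigma^{-1} · (x - mu)] = (-1)·(0) + (-3)·(-0.1667) = 0.5.

Step 4 — take square root: d = √(0.5) ≈ 0.7071.

d(x, mu) = √(0.5) ≈ 0.7071


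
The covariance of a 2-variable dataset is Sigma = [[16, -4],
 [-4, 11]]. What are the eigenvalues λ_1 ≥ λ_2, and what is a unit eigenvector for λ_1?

Step 1 — characteristic polynomial of 2×2 Sigma:
  det(Sigma - λI) = λ² - trace · λ + det = 0.
  trace = 16 + 11 = 27, det = 16·11 - (-4)² = 160.
Step 2 — discriminant:
  Δ = trace² - 4·det = 729 - 640 = 89.
Step 3 — eigenvalues:
  λ = (trace ± √Δ)/2 = (27 ± 9.434)/2,
  λ_1 = 18.217,  λ_2 = 8.783.

Step 4 — unit eigenvector for λ_1: solve (Sigma - λ_1 I)v = 0. First row:
  (16 - 18.217)·v_x + (-4)·v_y = 0, i.e. (-2.217)·v_x + (-4)·v_y = 0,
  so v ∝ (b, λ_1 - a) = (-4, 2.217); multiply by -1 so the first entry is positive: u = (4, -2.217).
  ||u|| = √((4)² + (-2.217)²) = √(20.915) ≈ 4.5733,
  v_1 = u/||u|| ≈ (0.8746, -0.4848) (||v_1|| = 1).

λ_1 = 18.217,  λ_2 = 8.783;  v_1 ≈ (0.8746, -0.4848)


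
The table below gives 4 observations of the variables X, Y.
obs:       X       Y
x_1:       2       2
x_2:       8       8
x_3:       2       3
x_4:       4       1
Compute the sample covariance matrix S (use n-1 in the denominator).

Step 1 — column means:
  mean(X) = (2 + 8 + 2 + 4) / 4 = 16/4 = 4
  mean(Y) = (2 + 8 + 3 + 1) / 4 = 14/4 = 3.5

Step 2 — sample covariance S[i,j] = (1/(n-1)) · Σ_k (x_{k,i} - mean_i) · (x_{k,j} - mean_j), with n-1 = 3.
  S[X,X] = ((-2)·(-2) + (4)·(4) + (-2)·(-2) + (0)·(0)) / 3 = 24/3 = 8
  S[X,Y] = ((-2)·(-1.5) + (4)·(4.5) + (-2)·(-0.5) + (0)·(-2.5)) / 3 = 22/3 = 7.3333
  S[Y,Y] = ((-1.5)·(-1.5) + (4.5)·(4.5) + (-0.5)·(-0.5) + (-2.5)·(-2.5)) / 3 = 29/3 = 9.6667

S is symmetric (S[j,i] = S[i,j]). Assembling:

S = [[8, 7.3333],
 [7.3333, 9.6667]]


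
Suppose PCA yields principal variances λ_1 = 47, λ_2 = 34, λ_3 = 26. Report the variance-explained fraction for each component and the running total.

Step 1 — total variance = trace(Sigma) = Σ λ_i = 47 + 34 + 26 = 107.

Step 2 — fraction explained by component i = λ_i / Σ λ:
  PC1: 47/107 = 0.4393
  PC2: 34/107 = 0.3178
  PC3: 26/107 = 0.243

Step 3 — cumulative fraction after k components = (λ_1 + ... + λ_k) / Σ λ:
  k = 1: 47/107 = 0.4393
  k = 2: (47 + 34)/107 = 81/107 = 0.757
  k = 3: (47 + 34 + 26)/107 = 107/107 = 1

Summary (fraction, with percent):

explained: PC1 0.4393 (43.93%), PC2 0.3178 (31.78%), PC3 0.243 (24.3%);  cumulative: 0.4393, 0.757, 1


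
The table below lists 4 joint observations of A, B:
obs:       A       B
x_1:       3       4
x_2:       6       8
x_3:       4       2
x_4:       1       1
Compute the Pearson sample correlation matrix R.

Step 1 — column means:
  mean(A) = (3 + 6 + 4 + 1) / 4 = 14/4 = 3.5
  mean(B) = (4 + 8 + 2 + 1) / 4 = 15/4 = 3.75

Step 2 — sample variances and covariances s[i,j] = (1/(n-1)) · Σ_k (x_{k,i} - mean_i) · (x_{k,j} - mean_j), with n-1 = 3:
  s[A,A] = ((-0.5)·(-0.5) + (2.5)·(2.5) + (0.5)·(0.5) + (-2.5)·(-2.5)) / 3 = 13/3 = 4.3333
  s[A,B] = ((-0.5)·(0.25) + (2.5)·(4.25) + (0.5)·(-1.75) + (-2.5)·(-2.75)) / 3 = 16.5/3 = 5.5
  s[B,B] = ((0.25)·(0.25) + (4.25)·(4.25) + (-1.75)·(-1.75) + (-2.75)·(-2.75)) / 3 = 28.75/3 = 9.5833
  Sample standard deviations s_i = √(s[i,i]):
  s(A) = √(4.3333) = 2.0817
  s(B) = √(9.5833) = 3.0957

Step 3 — r_{ij} = s_{ij} / (s_i · s_j):
  r[A,A] = 1 (diagonal).
  r[A,B] = 5.5 / (2.0817 · 3.0957) = 5.5 / 6.4442 = 0.8535
  r[B,B] = 1 (diagonal).

R is symmetric with unit diagonal. Assembling:

R = [[1, 0.8535],
 [0.8535, 1]]


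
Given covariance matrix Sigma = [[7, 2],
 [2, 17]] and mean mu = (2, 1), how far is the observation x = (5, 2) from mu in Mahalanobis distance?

Step 1 — centre the observation: (x - mu) = (3, 1).

Step 2 — invert Sigma. det(Sigma) = 7·17 - (2)² = 115.
  Sigma^{-1} = (1/det) · [[d, -b], [-b, a]] = [[0.1478, -0.0174],
 [-0.0174, 0.0609]].

Step 3 — form the quadratic (x - mu)^T · Sigma^{-1} · (x - mu):
  Sigma^{-1} · (x - mu) = (0.4261, 0.0087).
  (x - mu)^T · [Sigma^{-1} · (x - mu)] = (3)·(0.4261) + (1)·(0.0087) = 1.287.

Step 4 — take square root: d = √(1.287) ≈ 1.1344.

d(x, mu) = √(1.287) ≈ 1.1344


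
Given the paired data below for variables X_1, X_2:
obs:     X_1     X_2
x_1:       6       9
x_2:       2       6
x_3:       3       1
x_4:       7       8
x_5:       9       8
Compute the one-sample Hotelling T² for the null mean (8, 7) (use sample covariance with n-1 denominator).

Step 1 — sample mean vector:
  mean(X_1) = (6 + 2 + 3 + 7 + 9) / 5 = 27/5 = 5.4
  mean(X_2) = (9 + 6 + 1 + 8 + 8) / 5 = 32/5 = 6.4
  x̄ = (5.4, 6.4),  deviation x̄ - mu_0 = (5.4, 6.4) - (8, 7) = (-2.6, -0.6).

Step 2 — sample covariance matrix, S[i,j] = (1/(n-1)) · Σ_k (x_{k,i} - mean_i) · (x_{k,j} - mean_j), divisor n-1 = 4:
  S[X_1,X_1] = ((0.6)·(0.6) + (-3.4)·(-3.4) + (-2.4)·(-2.4) + (1.6)·(1.6) + (3.6)·(3.6)) / 4 = 33.2/4 = 8.3
  S[X_1,X_2] = ((0.6)·(2.6) + (-3.4)·(-0.4) + (-2.4)·(-5.4) + (1.6)·(1.6) + (3.6)·(1.6)) / 4 = 24.2/4 = 6.05
  S[X_2,X_2] = ((2.6)·(2.6) + (-0.4)·(-0.4) + (-5.4)·(-5.4) + (1.6)·(1.6) + (1.6)·(1.6)) / 4 = 41.2/4 = 10.3
  S = [[8.3, 6.05],
 [6.05, 10.3]].

Step 3 — invert S. det(S) = 8.3·10.3 - (6.05)² = 48.8875.
  S^{-1} = (1/det) · [[d, -b], [-b, a]] = [[0.2107, -0.1238],
 [-0.1238, 0.1698]].

Step 4 — quadratic form (x̄ - mu_0)^T · S^{-1} · (x̄ - mu_0):
  S^{-1} · (x̄ - mu_0) = (-0.4735, 0.2199),
  (x̄ - mu_0)^T · [...] = (-2.6)·(-0.4735) + (-0.6)·(0.2199) = 1.0993.

Step 5 — scale by n: T² = 5 · 1.0993 = 5.4963.

T² ≈ 5.4963


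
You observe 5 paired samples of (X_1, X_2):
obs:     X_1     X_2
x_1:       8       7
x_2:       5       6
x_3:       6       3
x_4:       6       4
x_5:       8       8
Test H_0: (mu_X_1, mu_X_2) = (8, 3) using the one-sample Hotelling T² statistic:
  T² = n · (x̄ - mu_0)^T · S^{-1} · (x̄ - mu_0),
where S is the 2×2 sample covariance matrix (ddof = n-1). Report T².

Step 1 — sample mean vector:
  mean(X_1) = (8 + 5 + 6 + 6 + 8) / 5 = 33/5 = 6.6
  mean(X_2) = (7 + 6 + 3 + 4 + 8) / 5 = 28/5 = 5.6
  x̄ = (6.6, 5.6),  deviation x̄ - mu_0 = (6.6, 5.6) - (8, 3) = (-1.4, 2.6).

Step 2 — sample covariance matrix, S[i,j] = (1/(n-1)) · Σ_k (x_{k,i} - mean_i) · (x_{k,j} - mean_j), divisor n-1 = 4:
  S[X_1,X_1] = ((1.4)·(1.4) + (-1.6)·(-1.6) + (-0.6)·(-0.6) + (-0.6)·(-0.6) + (1.4)·(1.4)) / 4 = 7.2/4 = 1.8
  S[X_1,X_2] = ((1.4)·(1.4) + (-1.6)·(0.4) + (-0.6)·(-2.6) + (-0.6)·(-1.6) + (1.4)·(2.4)) / 4 = 7.2/4 = 1.8
  S[X_2,X_2] = ((1.4)·(1.4) + (0.4)·(0.4) + (-2.6)·(-2.6) + (-1.6)·(-1.6) + (2.4)·(2.4)) / 4 = 17.2/4 = 4.3
  S = [[1.8, 1.8],
 [1.8, 4.3]].

Step 3 — invert S. det(S) = 1.8·4.3 - (1.8)² = 4.5.
  S^{-1} = (1/det) · [[d, -b], [-b, a]] = [[0.9556, -0.4],
 [-0.4, 0.4]].

Step 4 — quadratic form (x̄ - mu_0)^T · S^{-1} · (x̄ - mu_0):
  S^{-1} · (x̄ - mu_0) = (-2.3778, 1.6),
  (x̄ - mu_0)^T · [...] = (-1.4)·(-2.3778) + (2.6)·(1.6) = 7.4889.

Step 5 — scale by n: T² = 5 · 7.4889 = 37.4444.

T² ≈ 37.4444


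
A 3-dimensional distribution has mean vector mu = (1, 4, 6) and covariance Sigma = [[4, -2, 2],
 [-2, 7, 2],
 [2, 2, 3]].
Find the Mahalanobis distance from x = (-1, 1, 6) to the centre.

Step 1 — centre the observation: (x - mu) = (-2, -3, 0).

Step 2 — invert Sigma (cofactor / det for 3×3, or solve directly):
  Sigma^{-1} = [[1.4167, 0.8333, -1.5],
 [0.8333, 0.6667, -1],
 [-1.5, -1, 2]].

Step 3 — form the quadratic (x - mu)^T · Sigma^{-1} · (x - mu):
  Sigma^{-1} · (x - mu) = (-5.3333, -3.6667, 6).
  (x - mu)^T · [Sigma^{-1} · (x - mu)] = (-2)·(-5.3333) + (-3)·(-3.6667) + (0)·(6) = 21.6667.

Step 4 — take square root: d = √(21.6667) ≈ 4.6547.

d(x, mu) = √(21.6667) ≈ 4.6547


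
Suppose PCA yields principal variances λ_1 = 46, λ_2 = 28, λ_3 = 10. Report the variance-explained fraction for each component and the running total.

Step 1 — total variance = trace(Sigma) = Σ λ_i = 46 + 28 + 10 = 84.

Step 2 — fraction explained by component i = λ_i / Σ λ:
  PC1: 46/84 = 0.5476
  PC2: 28/84 = 0.3333
  PC3: 10/84 = 0.119

Step 3 — cumulative fraction after k components = (λ_1 + ... + λ_k) / Σ λ:
  k = 1: 46/84 = 0.5476
  k = 2: (46 + 28)/84 = 74/84 = 0.881
  k = 3: (46 + 28 + 10)/84 = 84/84 = 1

Summary (fraction, with percent):

explained: PC1 0.5476 (54.76%), PC2 0.3333 (33.33%), PC3 0.119 (11.9%);  cumulative: 0.5476, 0.881, 1


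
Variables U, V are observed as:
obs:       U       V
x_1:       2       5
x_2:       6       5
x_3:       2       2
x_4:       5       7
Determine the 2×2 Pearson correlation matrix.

Step 1 — column means:
  mean(U) = (2 + 6 + 2 + 5) / 4 = 15/4 = 3.75
  mean(V) = (5 + 5 + 2 + 7) / 4 = 19/4 = 4.75

Step 2 — sample variances and covariances s[i,j] = (1/(n-1)) · Σ_k (x_{k,i} - mean_i) · (x_{k,j} - mean_j), with n-1 = 3:
  s[U,U] = ((-1.75)·(-1.75) + (2.25)·(2.25) + (-1.75)·(-1.75) + (1.25)·(1.25)) / 3 = 12.75/3 = 4.25
  s[U,V] = ((-1.75)·(0.25) + (2.25)·(0.25) + (-1.75)·(-2.75) + (1.25)·(2.25)) / 3 = 7.75/3 = 2.5833
  s[V,V] = ((0.25)·(0.25) + (0.25)·(0.25) + (-2.75)·(-2.75) + (2.25)·(2.25)) / 3 = 12.75/3 = 4.25
  Sample standard deviations s_i = √(s[i,i]):
  s(U) = √(4.25) = 2.0616
  s(V) = √(4.25) = 2.0616

Step 3 — r_{ij} = s_{ij} / (s_i · s_j):
  r[U,U] = 1 (diagonal).
  r[U,V] = 2.5833 / (2.0616 · 2.0616) = 2.5833 / 4.25 = 0.6078
  r[V,V] = 1 (diagonal).

R is symmetric with unit diagonal. Assembling:

R = [[1, 0.6078],
 [0.6078, 1]]


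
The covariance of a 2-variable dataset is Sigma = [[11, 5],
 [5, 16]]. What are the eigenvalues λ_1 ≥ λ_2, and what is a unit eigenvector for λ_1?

Step 1 — characteristic polynomial of 2×2 Sigma:
  det(Sigma - λI) = λ² - trace · λ + det = 0.
  trace = 11 + 16 = 27, det = 11·16 - (5)² = 151.
Step 2 — discriminant:
  Δ = trace² - 4·det = 729 - 604 = 125.
Step 3 — eigenvalues:
  λ = (trace ± √Δ)/2 = (27 ± 11.1803)/2,
  λ_1 = 19.0902,  λ_2 = 7.9098.

Step 4 — unit eigenvector for λ_1: solve (Sigma - λ_1 I)v = 0. First row:
  (11 - 19.0902)·v_x + (5)·v_y = 0, i.e. (-8.0902)·v_x + (5)·v_y = 0,
  so v ∝ (b, λ_1 - a) = (5, 8.0902) = u.
  ||u|| = √((5)² + (8.0902)²) = √(90.4508) ≈ 9.5106,
  v_1 = u/||u|| ≈ (0.5257, 0.8507) (||v_1|| = 1).

λ_1 = 19.0902,  λ_2 = 7.9098;  v_1 ≈ (0.5257, 0.8507)


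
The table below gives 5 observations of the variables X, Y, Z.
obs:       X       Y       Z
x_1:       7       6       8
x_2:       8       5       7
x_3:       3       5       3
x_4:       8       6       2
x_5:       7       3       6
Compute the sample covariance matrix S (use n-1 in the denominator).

Step 1 — column means:
  mean(X) = (7 + 8 + 3 + 8 + 7) / 5 = 33/5 = 6.6
  mean(Y) = (6 + 5 + 5 + 6 + 3) / 5 = 25/5 = 5
  mean(Z) = (8 + 7 + 3 + 2 + 6) / 5 = 26/5 = 5.2

Step 2 — sample covariance S[i,j] = (1/(n-1)) · Σ_k (x_{k,i} - mean_i) · (x_{k,j} - mean_j), with n-1 = 4.
  S[X,X] = ((0.4)·(0.4) + (1.4)·(1.4) + (-3.6)·(-3.6) + (1.4)·(1.4) + (0.4)·(0.4)) / 4 = 17.2/4 = 4.3
  S[X,Y] = ((0.4)·(1) + (1.4)·(0) + (-3.6)·(0) + (1.4)·(1) + (0.4)·(-2)) / 4 = 1/4 = 0.25
  S[X,Z] = ((0.4)·(2.8) + (1.4)·(1.8) + (-3.6)·(-2.2) + (1.4)·(-3.2) + (0.4)·(0.8)) / 4 = 7.4/4 = 1.85
  S[Y,Y] = ((1)·(1) + (0)·(0) + (0)·(0) + (1)·(1) + (-2)·(-2)) / 4 = 6/4 = 1.5
  S[Y,Z] = ((1)·(2.8) + (0)·(1.8) + (0)·(-2.2) + (1)·(-3.2) + (-2)·(0.8)) / 4 = -2/4 = -0.5
  S[Z,Z] = ((2.8)·(2.8) + (1.8)·(1.8) + (-2.2)·(-2.2) + (-3.2)·(-3.2) + (0.8)·(0.8)) / 4 = 26.8/4 = 6.7

S is symmetric (S[j,i] = S[i,j]). Assembling:

S = [[4.3, 0.25, 1.85],
 [0.25, 1.5, -0.5],
 [1.85, -0.5, 6.7]]


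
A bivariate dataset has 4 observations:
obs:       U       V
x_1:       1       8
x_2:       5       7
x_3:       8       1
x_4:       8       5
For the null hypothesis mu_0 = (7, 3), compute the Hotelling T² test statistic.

Step 1 — sample mean vector:
  mean(U) = (1 + 5 + 8 + 8) / 4 = 22/4 = 5.5
  mean(V) = (8 + 7 + 1 + 5) / 4 = 21/4 = 5.25
  x̄ = (5.5, 5.25),  deviation x̄ - mu_0 = (5.5, 5.25) - (7, 3) = (-1.5, 2.25).

Step 2 — sample covariance matrix, S[i,j] = (1/(n-1)) · Σ_k (x_{k,i} - mean_i) · (x_{k,j} - mean_j), divisor n-1 = 3:
  S[U,U] = ((-4.5)·(-4.5) + (-0.5)·(-0.5) + (2.5)·(2.5) + (2.5)·(2.5)) / 3 = 33/3 = 11
  S[U,V] = ((-4.5)·(2.75) + (-0.5)·(1.75) + (2.5)·(-4.25) + (2.5)·(-0.25)) / 3 = -24.5/3 = -8.1667
  S[V,V] = ((2.75)·(2.75) + (1.75)·(1.75) + (-4.25)·(-4.25) + (-0.25)·(-0.25)) / 3 = 28.75/3 = 9.5833
  S = [[11, -8.1667],
 [-8.1667, 9.5833]].

Step 3 — invert S. det(S) = 11·9.5833 - (-8.1667)² = 38.7222.
  S^{-1} = (1/det) · [[d, -b], [-b, a]] = [[0.2475, 0.2109],
 [0.2109, 0.2841]].

Step 4 — quadratic form (x̄ - mu_0)^T · S^{-1} · (x̄ - mu_0):
  S^{-1} · (x̄ - mu_0) = (0.1033, 0.3228),
  (x̄ - mu_0)^T · [...] = (-1.5)·(0.1033) + (2.25)·(0.3228) = 0.5714.

Step 5 — scale by n: T² = 4 · 0.5714 = 2.2855.

T² ≈ 2.2855


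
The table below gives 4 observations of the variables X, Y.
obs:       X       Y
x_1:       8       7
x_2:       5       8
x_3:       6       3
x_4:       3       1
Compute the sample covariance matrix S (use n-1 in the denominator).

Step 1 — column means:
  mean(X) = (8 + 5 + 6 + 3) / 4 = 22/4 = 5.5
  mean(Y) = (7 + 8 + 3 + 1) / 4 = 19/4 = 4.75

Step 2 — sample covariance S[i,j] = (1/(n-1)) · Σ_k (x_{k,i} - mean_i) · (x_{k,j} - mean_j), with n-1 = 3.
  S[X,X] = ((2.5)·(2.5) + (-0.5)·(-0.5) + (0.5)·(0.5) + (-2.5)·(-2.5)) / 3 = 13/3 = 4.3333
  S[X,Y] = ((2.5)·(2.25) + (-0.5)·(3.25) + (0.5)·(-1.75) + (-2.5)·(-3.75)) / 3 = 12.5/3 = 4.1667
  S[Y,Y] = ((2.25)·(2.25) + (3.25)·(3.25) + (-1.75)·(-1.75) + (-3.75)·(-3.75)) / 3 = 32.75/3 = 10.9167

S is symmetric (S[j,i] = S[i,j]). Assembling:

S = [[4.3333, 4.1667],
 [4.1667, 10.9167]]


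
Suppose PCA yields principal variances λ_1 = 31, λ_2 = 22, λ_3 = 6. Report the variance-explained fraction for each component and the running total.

Step 1 — total variance = trace(Sigma) = Σ λ_i = 31 + 22 + 6 = 59.

Step 2 — fraction explained by component i = λ_i / Σ λ:
  PC1: 31/59 = 0.5254
  PC2: 22/59 = 0.3729
  PC3: 6/59 = 0.1017

Step 3 — cumulative fraction after k components = (λ_1 + ... + λ_k) / Σ λ:
  k = 1: 31/59 = 0.5254
  k = 2: (31 + 22)/59 = 53/59 = 0.8983
  k = 3: (31 + 22 + 6)/59 = 59/59 = 1

Summary (fraction, with percent):

explained: PC1 0.5254 (52.54%), PC2 0.3729 (37.29%), PC3 0.1017 (10.17%);  cumulative: 0.5254, 0.8983, 1


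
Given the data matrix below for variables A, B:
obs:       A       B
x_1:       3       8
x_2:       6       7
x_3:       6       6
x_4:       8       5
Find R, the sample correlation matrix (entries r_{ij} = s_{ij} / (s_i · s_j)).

Step 1 — column means:
  mean(A) = (3 + 6 + 6 + 8) / 4 = 23/4 = 5.75
  mean(B) = (8 + 7 + 6 + 5) / 4 = 26/4 = 6.5

Step 2 — sample variances and covariances s[i,j] = (1/(n-1)) · Σ_k (x_{k,i} - mean_i) · (x_{k,j} - mean_j), with n-1 = 3:
  s[A,A] = ((-2.75)·(-2.75) + (0.25)·(0.25) + (0.25)·(0.25) + (2.25)·(2.25)) / 3 = 12.75/3 = 4.25
  s[A,B] = ((-2.75)·(1.5) + (0.25)·(0.5) + (0.25)·(-0.5) + (2.25)·(-1.5)) / 3 = -7.5/3 = -2.5
  s[B,B] = ((1.5)·(1.5) + (0.5)·(0.5) + (-0.5)·(-0.5) + (-1.5)·(-1.5)) / 3 = 5/3 = 1.6667
  Sample standard deviations s_i = √(s[i,i]):
  s(A) = √(4.25) = 2.0616
  s(B) = √(1.6667) = 1.291

Step 3 — r_{ij} = s_{ij} / (s_i · s_j):
  r[A,A] = 1 (diagonal).
  r[A,B] = -2.5 / (2.0616 · 1.291) = -2.5 / 2.6615 = -0.9393
  r[B,B] = 1 (diagonal).

R is symmetric with unit diagonal. Assembling:

R = [[1, -0.9393],
 [-0.9393, 1]]


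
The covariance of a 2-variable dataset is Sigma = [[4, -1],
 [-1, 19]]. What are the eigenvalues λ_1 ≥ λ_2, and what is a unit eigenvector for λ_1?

Step 1 — characteristic polynomial of 2×2 Sigma:
  det(Sigma - λI) = λ² - trace · λ + det = 0.
  trace = 4 + 19 = 23, det = 4·19 - (-1)² = 75.
Step 2 — discriminant:
  Δ = trace² - 4·det = 529 - 300 = 229.
Step 3 — eigenvalues:
  λ = (trace ± √Δ)/2 = (23 ± 15.1327)/2,
  λ_1 = 19.0664,  λ_2 = 3.9336.

Step 4 — unit eigenvector for λ_1: solve (Sigma - λ_1 I)v = 0. First row:
  (4 - 19.0664)·v_x + (-1)·v_y = 0, i.e. (-15.0664)·v_x + (-1)·v_y = 0,
  so v ∝ (b, λ_1 - a) = (-1, 15.0664); multiply by -1 so the first entry is positive: u = (1, -15.0664).
  ||u|| = √((1)² + (-15.0664)²) = √(227.9956) ≈ 15.0995,
  v_1 = u/||u|| ≈ (0.0662, -0.9978) (||v_1|| = 1).

λ_1 = 19.0664,  λ_2 = 3.9336;  v_1 ≈ (0.0662, -0.9978)


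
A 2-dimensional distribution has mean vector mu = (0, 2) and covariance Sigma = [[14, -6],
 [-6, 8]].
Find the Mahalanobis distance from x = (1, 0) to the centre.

Step 1 — centre the observation: (x - mu) = (1, -2).

Step 2 — invert Sigma. det(Sigma) = 14·8 - (-6)² = 76.
  Sigma^{-1} = (1/det) · [[d, -b], [-b, a]] = [[0.1053, 0.0789],
 [0.0789, 0.1842]].

Step 3 — form the quadratic (x - mu)^T · Sigma^{-1} · (x - mu):
  Sigma^{-1} · (x - mu) = (-0.0526, -0.2895).
  (x - mu)^T · [Sigma^{-1} · (x - mu)] = (1)·(-0.0526) + (-2)·(-0.2895) = 0.5263.

Step 4 — take square root: d = √(0.5263) ≈ 0.7255.

d(x, mu) = √(0.5263) ≈ 0.7255


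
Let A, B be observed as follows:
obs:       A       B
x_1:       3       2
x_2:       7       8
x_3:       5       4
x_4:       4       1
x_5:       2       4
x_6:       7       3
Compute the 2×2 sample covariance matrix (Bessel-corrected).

Step 1 — column means:
  mean(A) = (3 + 7 + 5 + 4 + 2 + 7) / 6 = 28/6 = 4.6667
  mean(B) = (2 + 8 + 4 + 1 + 4 + 3) / 6 = 22/6 = 3.6667

Step 2 — sample covariance S[i,j] = (1/(n-1)) · Σ_k (x_{k,i} - mean_i) · (x_{k,j} - mean_j), with n-1 = 5.
  S[A,A] = ((-1.6667)·(-1.6667) + (2.3333)·(2.3333) + (0.3333)·(0.3333) + (-0.6667)·(-0.6667) + (-2.6667)·(-2.6667) + (2.3333)·(2.3333)) / 5 = 21.3333/5 = 4.2667
  S[A,B] = ((-1.6667)·(-1.6667) + (2.3333)·(4.3333) + (0.3333)·(0.3333) + (-0.6667)·(-2.6667) + (-2.6667)·(0.3333) + (2.3333)·(-0.6667)) / 5 = 12.3333/5 = 2.4667
  S[B,B] = ((-1.6667)·(-1.6667) + (4.3333)·(4.3333) + (0.3333)·(0.3333) + (-2.6667)·(-2.6667) + (0.3333)·(0.3333) + (-0.6667)·(-0.6667)) / 5 = 29.3333/5 = 5.8667

S is symmetric (S[j,i] = S[i,j]). Assembling:

S = [[4.2667, 2.4667],
 [2.4667, 5.8667]]


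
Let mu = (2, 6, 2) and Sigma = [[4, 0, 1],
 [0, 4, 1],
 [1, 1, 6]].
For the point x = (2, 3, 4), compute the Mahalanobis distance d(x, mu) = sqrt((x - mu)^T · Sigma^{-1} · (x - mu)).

Step 1 — centre the observation: (x - mu) = (0, -3, 2).

Step 2 — invert Sigma (cofactor / det for 3×3, or solve directly):
  Sigma^{-1} = [[0.2614, 0.0114, -0.0455],
 [0.0114, 0.2614, -0.0455],
 [-0.0455, -0.0455, 0.1818]].

Step 3 — form the quadratic (x - mu)^T · Sigma^{-1} · (x - mu):
  Sigma^{-1} · (x - mu) = (-0.125, -0.875, 0.5).
  (x - mu)^T · [Sigma^{-1} · (x - mu)] = (0)·(-0.125) + (-3)·(-0.875) + (2)·(0.5) = 3.625.

Step 4 — take square root: d = √(3.625) ≈ 1.9039.

d(x, mu) = √(3.625) ≈ 1.9039


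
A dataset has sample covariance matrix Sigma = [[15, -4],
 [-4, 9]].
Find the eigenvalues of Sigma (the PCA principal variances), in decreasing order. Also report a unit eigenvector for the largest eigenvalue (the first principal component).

Step 1 — characteristic polynomial of 2×2 Sigma:
  det(Sigma - λI) = λ² - trace · λ + det = 0.
  trace = 15 + 9 = 24, det = 15·9 - (-4)² = 119.
Step 2 — discriminant:
  Δ = trace² - 4·det = 576 - 476 = 100.
Step 3 — eigenvalues:
  λ = (trace ± √Δ)/2 = (24 ± 10)/2,
  λ_1 = 17,  λ_2 = 7.

Step 4 — unit eigenvector for λ_1: solve (Sigma - λ_1 I)v = 0. First row:
  (15 - 17)·v_x + (-4)·v_y = 0, i.e. (-2)·v_x + (-4)·v_y = 0,
  so v ∝ (b, λ_1 - a) = (-4, 2); multiply by -1 so the first entry is positive: u = (4, -2).
  ||u|| = √((4)² + (-2)²) = √(20) ≈ 4.4721,
  v_1 = u/||u|| ≈ (0.8944, -0.4472) (||v_1|| = 1).

λ_1 = 17,  λ_2 = 7;  v_1 ≈ (0.8944, -0.4472)


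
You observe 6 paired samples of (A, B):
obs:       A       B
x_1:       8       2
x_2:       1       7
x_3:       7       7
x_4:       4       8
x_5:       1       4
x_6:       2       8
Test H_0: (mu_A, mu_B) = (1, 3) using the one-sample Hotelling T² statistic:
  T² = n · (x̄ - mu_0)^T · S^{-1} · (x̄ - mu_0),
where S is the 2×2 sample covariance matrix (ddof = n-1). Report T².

Step 1 — sample mean vector:
  mean(A) = (8 + 1 + 7 + 4 + 1 + 2) / 6 = 23/6 = 3.8333
  mean(B) = (2 + 7 + 7 + 8 + 4 + 8) / 6 = 36/6 = 6
  x̄ = (3.8333, 6),  deviation x̄ - mu_0 = (3.8333, 6) - (1, 3) = (2.8333, 3).

Step 2 — sample covariance matrix, S[i,j] = (1/(n-1)) · Σ_k (x_{k,i} - mean_i) · (x_{k,j} - mean_j), divisor n-1 = 5:
  S[A,A] = ((4.1667)·(4.1667) + (-2.8333)·(-2.8333) + (3.1667)·(3.1667) + (0.1667)·(0.1667) + (-2.8333)·(-2.8333) + (-1.8333)·(-1.8333)) / 5 = 46.8333/5 = 9.3667
  S[A,B] = ((4.1667)·(-4) + (-2.8333)·(1) + (3.1667)·(1) + (0.1667)·(2) + (-2.8333)·(-2) + (-1.8333)·(2)) / 5 = -14/5 = -2.8
  S[B,B] = ((-4)·(-4) + (1)·(1) + (1)·(1) + (2)·(2) + (-2)·(-2) + (2)·(2)) / 5 = 30/5 = 6
  S = [[9.3667, -2.8],
 [-2.8, 6]].

Step 3 — invert S. det(S) = 9.3667·6 - (-2.8)² = 48.36.
  S^{-1} = (1/det) · [[d, -b], [-b, a]] = [[0.1241, 0.0579],
 [0.0579, 0.1937]].

Step 4 — quadratic form (x̄ - mu_0)^T · S^{-1} · (x̄ - mu_0):
  S^{-1} · (x̄ - mu_0) = (0.5252, 0.7451),
  (x̄ - mu_0)^T · [...] = (2.8333)·(0.5252) + (3)·(0.7451) = 3.7235.

Step 5 — scale by n: T² = 6 · 3.7235 = 22.3408.

T² ≈ 22.3408


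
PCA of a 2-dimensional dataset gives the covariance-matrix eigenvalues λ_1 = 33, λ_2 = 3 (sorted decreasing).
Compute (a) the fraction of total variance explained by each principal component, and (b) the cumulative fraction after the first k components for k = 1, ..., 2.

Step 1 — total variance = trace(Sigma) = Σ λ_i = 33 + 3 = 36.

Step 2 — fraction explained by component i = λ_i / Σ λ:
  PC1: 33/36 = 0.9167
  PC2: 3/36 = 0.0833

Step 3 — cumulative fraction after k components = (λ_1 + ... + λ_k) / Σ λ:
  k = 1: 33/36 = 0.9167
  k = 2: (33 + 3)/36 = 36/36 = 1

Summary (fraction, with percent):

explained: PC1 0.9167 (91.67%), PC2 0.0833 (8.33%);  cumulative: 0.9167, 1


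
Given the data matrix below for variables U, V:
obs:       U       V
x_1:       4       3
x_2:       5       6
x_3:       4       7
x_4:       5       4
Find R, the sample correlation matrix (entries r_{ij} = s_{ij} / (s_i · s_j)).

Step 1 — column means:
  mean(U) = (4 + 5 + 4 + 5) / 4 = 18/4 = 4.5
  mean(V) = (3 + 6 + 7 + 4) / 4 = 20/4 = 5

Step 2 — sample variances and covariances s[i,j] = (1/(n-1)) · Σ_k (x_{k,i} - mean_i) · (x_{k,j} - mean_j), with n-1 = 3:
  s[U,U] = ((-0.5)·(-0.5) + (0.5)·(0.5) + (-0.5)·(-0.5) + (0.5)·(0.5)) / 3 = 1/3 = 0.3333
  s[U,V] = ((-0.5)·(-2) + (0.5)·(1) + (-0.5)·(2) + (0.5)·(-1)) / 3 = 0/3 = 0
  s[V,V] = ((-2)·(-2) + (1)·(1) + (2)·(2) + (-1)·(-1)) / 3 = 10/3 = 3.3333
  Sample standard deviations s_i = √(s[i,i]):
  s(U) = √(0.3333) = 0.5774
  s(V) = √(3.3333) = 1.8257

Step 3 — r_{ij} = s_{ij} / (s_i · s_j):
  r[U,U] = 1 (diagonal).
  r[U,V] = 0 / (0.5774 · 1.8257) = 0 / 1.0541 = 0
  r[V,V] = 1 (diagonal).

R is symmetric with unit diagonal. Assembling:

R = [[1, 0],
 [0, 1]]
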